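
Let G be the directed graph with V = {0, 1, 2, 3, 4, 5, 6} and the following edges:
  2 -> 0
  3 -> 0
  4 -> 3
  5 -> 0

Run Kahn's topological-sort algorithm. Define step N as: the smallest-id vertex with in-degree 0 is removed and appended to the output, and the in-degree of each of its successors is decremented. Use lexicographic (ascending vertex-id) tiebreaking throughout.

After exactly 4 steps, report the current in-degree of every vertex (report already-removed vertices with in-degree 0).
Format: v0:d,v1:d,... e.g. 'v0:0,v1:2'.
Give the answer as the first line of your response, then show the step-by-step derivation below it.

v0:1,v1:0,v2:0,v3:0,v4:0,v5:0,v6:0

step 1: output 1; order=[1]; indeg=(3,0,0,1,0,0,0)
step 2: output 2; order=[1,2]; indeg=(2,0,0,1,0,0,0)
step 3: output 4; order=[1,2,4]; indeg=(2,0,0,0,0,0,0)
step 4: output 3; order=[1,2,4,3]; indeg=(1,0,0,0,0,0,0)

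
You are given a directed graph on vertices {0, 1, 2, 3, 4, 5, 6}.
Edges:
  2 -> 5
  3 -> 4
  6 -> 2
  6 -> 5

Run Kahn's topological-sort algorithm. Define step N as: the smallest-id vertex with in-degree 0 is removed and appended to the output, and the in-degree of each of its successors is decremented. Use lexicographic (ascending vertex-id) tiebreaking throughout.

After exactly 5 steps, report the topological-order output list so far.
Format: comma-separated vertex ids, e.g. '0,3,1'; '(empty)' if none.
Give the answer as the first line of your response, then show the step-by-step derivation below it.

0,1,3,4,6

step 1: output 0; order=[0]; indeg=(0,0,1,0,1,2,0)
step 2: output 1; order=[0,1]; indeg=(0,0,1,0,1,2,0)
step 3: output 3; order=[0,1,3]; indeg=(0,0,1,0,0,2,0)
step 4: output 4; order=[0,1,3,4]; indeg=(0,0,1,0,0,2,0)
step 5: output 6; order=[0,1,3,4,6]; indeg=(0,0,0,0,0,1,0)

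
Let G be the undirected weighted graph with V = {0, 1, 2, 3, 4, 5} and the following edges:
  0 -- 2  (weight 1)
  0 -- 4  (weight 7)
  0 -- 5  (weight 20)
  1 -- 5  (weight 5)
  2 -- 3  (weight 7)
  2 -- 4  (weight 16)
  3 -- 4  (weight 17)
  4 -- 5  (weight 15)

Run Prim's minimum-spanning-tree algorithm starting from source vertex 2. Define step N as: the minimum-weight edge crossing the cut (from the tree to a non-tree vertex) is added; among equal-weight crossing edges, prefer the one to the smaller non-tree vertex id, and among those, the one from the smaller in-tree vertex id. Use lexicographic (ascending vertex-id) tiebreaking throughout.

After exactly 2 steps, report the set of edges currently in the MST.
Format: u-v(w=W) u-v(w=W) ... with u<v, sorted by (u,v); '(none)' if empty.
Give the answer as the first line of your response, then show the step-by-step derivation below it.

0-2(w=1) 2-3(w=7)

step 1: add edge 0-2 (w=1); MST = {0-2(w=1)}
step 2: add edge 2-3 (w=7); MST = {0-2(w=1) 2-3(w=7)}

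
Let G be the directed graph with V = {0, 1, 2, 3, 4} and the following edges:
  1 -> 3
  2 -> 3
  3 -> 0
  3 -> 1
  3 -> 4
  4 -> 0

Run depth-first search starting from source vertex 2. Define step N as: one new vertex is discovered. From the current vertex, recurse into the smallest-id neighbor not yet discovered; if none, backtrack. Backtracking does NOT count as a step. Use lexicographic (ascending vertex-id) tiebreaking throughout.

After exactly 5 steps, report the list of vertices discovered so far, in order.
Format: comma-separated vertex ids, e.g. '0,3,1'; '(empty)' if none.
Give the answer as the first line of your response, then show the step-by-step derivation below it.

2,3,0,1,4

step 1: discover 2; path=2; order=2
step 2: discover 3; path=2>3; order=2,3
step 3: discover 0; path=2>3>0; order=2,3,0
step 4: discover 1; path=2>3>1; order=2,3,0,1
step 5: discover 4; path=2>3>4; order=2,3,0,1,4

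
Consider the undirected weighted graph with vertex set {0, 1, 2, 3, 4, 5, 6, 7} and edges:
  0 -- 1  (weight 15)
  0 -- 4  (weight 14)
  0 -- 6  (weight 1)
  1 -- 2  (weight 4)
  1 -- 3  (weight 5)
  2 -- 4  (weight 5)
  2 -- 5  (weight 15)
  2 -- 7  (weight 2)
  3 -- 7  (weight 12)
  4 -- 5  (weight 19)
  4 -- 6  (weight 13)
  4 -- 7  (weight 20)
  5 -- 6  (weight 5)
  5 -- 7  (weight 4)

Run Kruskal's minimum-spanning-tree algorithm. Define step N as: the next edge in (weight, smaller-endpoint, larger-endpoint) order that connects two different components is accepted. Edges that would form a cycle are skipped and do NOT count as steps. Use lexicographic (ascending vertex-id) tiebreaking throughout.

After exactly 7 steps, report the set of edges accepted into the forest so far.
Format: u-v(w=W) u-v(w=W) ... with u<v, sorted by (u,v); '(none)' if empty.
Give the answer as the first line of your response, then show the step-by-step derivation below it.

0-6(w=1) 1-2(w=4) 1-3(w=5) 2-4(w=5) 2-7(w=2) 5-6(w=5) 5-7(w=4)

step 1: add edge 0-6 (w=1); MST = {0-6(w=1)}
step 2: add edge 2-7 (w=2); MST = {0-6(w=1) 2-7(w=2)}
step 3: add edge 1-2 (w=4); MST = {0-6(w=1) 1-2(w=4) 2-7(w=2)}
step 4: add edge 5-7 (w=4); MST = {0-6(w=1) 1-2(w=4) 2-7(w=2) 5-7(w=4)}
step 5: add edge 1-3 (w=5); MST = {0-6(w=1) 1-2(w=4) 1-3(w=5) 2-7(w=2) 5-7(w=4)}
step 6: add edge 2-4 (w=5); MST = {0-6(w=1) 1-2(w=4) 1-3(w=5) 2-4(w=5) 2-7(w=2) 5-7(w=4)}
step 7: add edge 5-6 (w=5); MST = {0-6(w=1) 1-2(w=4) 1-3(w=5) 2-4(w=5) 2-7(w=2) 5-6(w=5) 5-7(w=4)}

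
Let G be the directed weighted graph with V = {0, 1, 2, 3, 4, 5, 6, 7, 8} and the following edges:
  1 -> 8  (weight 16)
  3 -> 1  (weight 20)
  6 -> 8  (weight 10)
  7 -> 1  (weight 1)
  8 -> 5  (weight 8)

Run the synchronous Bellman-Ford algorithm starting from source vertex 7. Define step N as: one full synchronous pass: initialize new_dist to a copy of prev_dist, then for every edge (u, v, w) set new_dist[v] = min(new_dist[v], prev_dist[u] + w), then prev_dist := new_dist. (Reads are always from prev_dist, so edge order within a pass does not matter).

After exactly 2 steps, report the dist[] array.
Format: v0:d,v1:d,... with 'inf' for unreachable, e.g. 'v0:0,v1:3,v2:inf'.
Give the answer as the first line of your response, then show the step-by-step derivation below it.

v0:inf,v1:1,v2:inf,v3:inf,v4:inf,v5:inf,v6:inf,v7:0,v8:17

step 1: dist = v0:inf,v1:1,v2:inf,v3:inf,v4:inf,v5:inf,v6:inf,v7:0,v8:inf
step 2: dist = v0:inf,v1:1,v2:inf,v3:inf,v4:inf,v5:inf,v6:inf,v7:0,v8:17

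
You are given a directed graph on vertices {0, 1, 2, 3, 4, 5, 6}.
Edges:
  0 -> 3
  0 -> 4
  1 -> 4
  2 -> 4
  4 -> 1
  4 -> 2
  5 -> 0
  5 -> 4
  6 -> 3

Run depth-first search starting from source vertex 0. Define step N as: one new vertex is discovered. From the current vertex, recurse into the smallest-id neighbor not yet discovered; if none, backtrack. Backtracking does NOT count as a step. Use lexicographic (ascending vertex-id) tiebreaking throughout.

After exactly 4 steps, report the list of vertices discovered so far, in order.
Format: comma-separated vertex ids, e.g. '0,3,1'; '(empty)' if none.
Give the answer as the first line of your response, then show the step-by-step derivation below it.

0,3,4,1

step 1: discover 0; path=0; order=0
step 2: discover 3; path=0>3; order=0,3
step 3: discover 4; path=0>4; order=0,3,4
step 4: discover 1; path=0>4>1; order=0,3,4,1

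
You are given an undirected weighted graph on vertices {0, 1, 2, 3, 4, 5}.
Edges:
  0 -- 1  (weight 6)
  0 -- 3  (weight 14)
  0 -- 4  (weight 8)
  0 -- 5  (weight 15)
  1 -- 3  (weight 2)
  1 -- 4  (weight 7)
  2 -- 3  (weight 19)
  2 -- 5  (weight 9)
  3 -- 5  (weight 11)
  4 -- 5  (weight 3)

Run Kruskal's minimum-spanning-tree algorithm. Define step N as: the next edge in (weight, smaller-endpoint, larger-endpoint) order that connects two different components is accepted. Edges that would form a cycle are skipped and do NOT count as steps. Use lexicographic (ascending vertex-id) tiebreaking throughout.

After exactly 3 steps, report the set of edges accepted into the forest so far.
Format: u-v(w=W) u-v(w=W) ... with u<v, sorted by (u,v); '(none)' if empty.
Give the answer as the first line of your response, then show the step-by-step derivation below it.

0-1(w=6) 1-3(w=2) 4-5(w=3)

step 1: add edge 1-3 (w=2); MST = {1-3(w=2)}
step 2: add edge 4-5 (w=3); MST = {1-3(w=2) 4-5(w=3)}
step 3: add edge 0-1 (w=6); MST = {0-1(w=6) 1-3(w=2) 4-5(w=3)}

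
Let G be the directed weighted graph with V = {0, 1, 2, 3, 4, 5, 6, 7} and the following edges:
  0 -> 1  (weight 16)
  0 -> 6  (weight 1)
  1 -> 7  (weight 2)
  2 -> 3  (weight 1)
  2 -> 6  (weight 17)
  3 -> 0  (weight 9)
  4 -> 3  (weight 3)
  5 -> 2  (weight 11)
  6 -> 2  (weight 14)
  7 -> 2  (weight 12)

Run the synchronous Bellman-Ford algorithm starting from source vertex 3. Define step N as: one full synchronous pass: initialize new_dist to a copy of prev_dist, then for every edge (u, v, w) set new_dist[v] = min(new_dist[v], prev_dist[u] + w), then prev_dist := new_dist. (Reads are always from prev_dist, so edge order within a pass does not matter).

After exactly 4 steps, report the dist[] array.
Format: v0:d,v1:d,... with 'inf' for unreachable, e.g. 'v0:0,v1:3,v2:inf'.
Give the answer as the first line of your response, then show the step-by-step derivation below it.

v0:9,v1:25,v2:24,v3:0,v4:inf,v5:inf,v6:10,v7:27

step 1: dist = v0:9,v1:inf,v2:inf,v3:0,v4:inf,v5:inf,v6:inf,v7:inf
step 2: dist = v0:9,v1:25,v2:inf,v3:0,v4:inf,v5:inf,v6:10,v7:inf
step 3: dist = v0:9,v1:25,v2:24,v3:0,v4:inf,v5:inf,v6:10,v7:27
step 4: dist = v0:9,v1:25,v2:24,v3:0,v4:inf,v5:inf,v6:10,v7:27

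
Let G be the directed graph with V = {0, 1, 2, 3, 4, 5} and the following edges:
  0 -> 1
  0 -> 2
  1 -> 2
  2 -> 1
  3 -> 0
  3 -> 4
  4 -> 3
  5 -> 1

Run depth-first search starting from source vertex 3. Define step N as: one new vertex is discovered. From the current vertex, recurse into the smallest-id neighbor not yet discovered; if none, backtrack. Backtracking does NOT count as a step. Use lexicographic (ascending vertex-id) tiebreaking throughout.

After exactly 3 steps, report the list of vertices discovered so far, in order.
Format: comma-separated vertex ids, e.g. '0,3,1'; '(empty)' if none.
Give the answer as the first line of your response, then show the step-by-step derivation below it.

3,0,1

step 1: discover 3; path=3; order=3
step 2: discover 0; path=3>0; order=3,0
step 3: discover 1; path=3>0>1; order=3,0,1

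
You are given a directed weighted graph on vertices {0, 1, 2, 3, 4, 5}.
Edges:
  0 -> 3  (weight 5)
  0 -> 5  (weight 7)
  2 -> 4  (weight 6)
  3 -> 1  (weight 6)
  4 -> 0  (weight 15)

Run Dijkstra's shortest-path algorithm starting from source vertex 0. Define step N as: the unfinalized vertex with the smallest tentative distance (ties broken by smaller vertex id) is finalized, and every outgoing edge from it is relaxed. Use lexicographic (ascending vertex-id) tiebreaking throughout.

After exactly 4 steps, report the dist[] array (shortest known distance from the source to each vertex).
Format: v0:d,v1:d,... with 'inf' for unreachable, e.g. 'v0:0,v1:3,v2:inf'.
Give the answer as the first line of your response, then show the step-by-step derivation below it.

v0:0,v1:11,v2:inf,v3:5,v4:inf,v5:7

step 1: dist = v0:0,v1:inf,v2:inf,v3:5,v4:inf,v5:7
step 2: dist = v0:0,v1:11,v2:inf,v3:5,v4:inf,v5:7
step 3: dist = v0:0,v1:11,v2:inf,v3:5,v4:inf,v5:7
step 4: dist = v0:0,v1:11,v2:inf,v3:5,v4:inf,v5:7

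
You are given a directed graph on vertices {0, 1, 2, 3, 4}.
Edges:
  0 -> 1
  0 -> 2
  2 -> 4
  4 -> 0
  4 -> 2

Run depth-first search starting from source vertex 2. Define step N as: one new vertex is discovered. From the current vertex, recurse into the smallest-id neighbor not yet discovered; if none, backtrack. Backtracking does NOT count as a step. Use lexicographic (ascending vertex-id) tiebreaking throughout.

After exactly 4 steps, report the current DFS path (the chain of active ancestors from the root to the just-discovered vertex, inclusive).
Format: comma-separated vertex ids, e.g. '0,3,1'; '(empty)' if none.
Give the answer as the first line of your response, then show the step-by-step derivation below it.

2,4,0,1

step 1: discover 2; path=2; order=2
step 2: discover 4; path=2>4; order=2,4
step 3: discover 0; path=2>4>0; order=2,4,0
step 4: discover 1; path=2>4>0>1; order=2,4,0,1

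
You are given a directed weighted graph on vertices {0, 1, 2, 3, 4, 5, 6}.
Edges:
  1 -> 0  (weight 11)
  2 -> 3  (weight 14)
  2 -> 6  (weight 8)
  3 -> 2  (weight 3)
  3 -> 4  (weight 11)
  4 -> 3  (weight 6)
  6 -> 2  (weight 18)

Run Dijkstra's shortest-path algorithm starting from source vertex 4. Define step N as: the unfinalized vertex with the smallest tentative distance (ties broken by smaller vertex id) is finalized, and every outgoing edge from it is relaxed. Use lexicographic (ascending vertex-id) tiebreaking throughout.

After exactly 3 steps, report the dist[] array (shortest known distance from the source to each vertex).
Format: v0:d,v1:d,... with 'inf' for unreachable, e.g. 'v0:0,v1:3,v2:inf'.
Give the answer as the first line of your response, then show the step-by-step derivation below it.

v0:inf,v1:inf,v2:9,v3:6,v4:0,v5:inf,v6:17

step 1: dist = v0:inf,v1:inf,v2:inf,v3:6,v4:0,v5:inf,v6:inf
step 2: dist = v0:inf,v1:inf,v2:9,v3:6,v4:0,v5:inf,v6:inf
step 3: dist = v0:inf,v1:inf,v2:9,v3:6,v4:0,v5:inf,v6:17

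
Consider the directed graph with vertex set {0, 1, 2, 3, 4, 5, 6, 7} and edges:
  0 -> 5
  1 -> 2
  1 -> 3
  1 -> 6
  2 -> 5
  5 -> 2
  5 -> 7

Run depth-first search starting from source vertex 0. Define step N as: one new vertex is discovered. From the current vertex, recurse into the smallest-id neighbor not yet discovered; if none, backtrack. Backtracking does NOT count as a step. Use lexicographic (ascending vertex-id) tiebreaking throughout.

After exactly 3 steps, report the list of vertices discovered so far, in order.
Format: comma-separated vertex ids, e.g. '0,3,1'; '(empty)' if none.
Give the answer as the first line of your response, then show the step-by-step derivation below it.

0,5,2

step 1: discover 0; path=0; order=0
step 2: discover 5; path=0>5; order=0,5
step 3: discover 2; path=0>5>2; order=0,5,2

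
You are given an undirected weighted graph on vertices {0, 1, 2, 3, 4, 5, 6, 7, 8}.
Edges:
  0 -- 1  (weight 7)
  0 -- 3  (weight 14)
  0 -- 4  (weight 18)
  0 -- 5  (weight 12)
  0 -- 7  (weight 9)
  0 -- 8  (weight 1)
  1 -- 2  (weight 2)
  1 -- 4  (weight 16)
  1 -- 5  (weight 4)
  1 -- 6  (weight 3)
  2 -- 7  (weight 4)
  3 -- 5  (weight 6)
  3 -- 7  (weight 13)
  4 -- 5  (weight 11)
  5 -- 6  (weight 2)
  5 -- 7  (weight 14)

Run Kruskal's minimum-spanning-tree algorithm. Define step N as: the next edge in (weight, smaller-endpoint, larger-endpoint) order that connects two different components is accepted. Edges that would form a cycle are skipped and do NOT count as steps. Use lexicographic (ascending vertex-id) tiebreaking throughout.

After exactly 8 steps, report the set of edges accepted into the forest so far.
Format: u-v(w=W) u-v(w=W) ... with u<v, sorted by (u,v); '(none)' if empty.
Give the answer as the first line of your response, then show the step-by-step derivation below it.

0-1(w=7) 0-8(w=1) 1-2(w=2) 1-6(w=3) 2-7(w=4) 3-5(w=6) 4-5(w=11) 5-6(w=2)

step 1: add edge 0-8 (w=1); MST = {0-8(w=1)}
step 2: add edge 1-2 (w=2); MST = {0-8(w=1) 1-2(w=2)}
step 3: add edge 5-6 (w=2); MST = {0-8(w=1) 1-2(w=2) 5-6(w=2)}
step 4: add edge 1-6 (w=3); MST = {0-8(w=1) 1-2(w=2) 1-6(w=3) 5-6(w=2)}
step 5: add edge 2-7 (w=4); MST = {0-8(w=1) 1-2(w=2) 1-6(w=3) 2-7(w=4) 5-6(w=2)}
step 6: add edge 3-5 (w=6); MST = {0-8(w=1) 1-2(w=2) 1-6(w=3) 2-7(w=4) 3-5(w=6) 5-6(w=2)}
step 7: add edge 0-1 (w=7); MST = {0-1(w=7) 0-8(w=1) 1-2(w=2) 1-6(w=3) 2-7(w=4) 3-5(w=6) 5-6(w=2)}
step 8: add edge 4-5 (w=11); MST = {0-1(w=7) 0-8(w=1) 1-2(w=2) 1-6(w=3) 2-7(w=4) 3-5(w=6) 4-5(w=11) 5-6(w=2)}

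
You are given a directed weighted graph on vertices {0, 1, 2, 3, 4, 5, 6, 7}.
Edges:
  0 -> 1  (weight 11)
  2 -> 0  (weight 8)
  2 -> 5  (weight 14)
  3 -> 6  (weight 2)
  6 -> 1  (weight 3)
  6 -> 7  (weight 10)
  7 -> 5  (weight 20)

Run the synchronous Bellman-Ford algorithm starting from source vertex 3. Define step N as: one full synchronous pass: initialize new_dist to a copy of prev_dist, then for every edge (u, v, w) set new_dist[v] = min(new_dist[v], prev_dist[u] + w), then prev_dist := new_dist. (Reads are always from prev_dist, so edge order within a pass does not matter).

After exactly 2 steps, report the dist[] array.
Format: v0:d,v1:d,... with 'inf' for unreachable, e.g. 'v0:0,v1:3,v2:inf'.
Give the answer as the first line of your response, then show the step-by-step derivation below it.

v0:inf,v1:5,v2:inf,v3:0,v4:inf,v5:inf,v6:2,v7:12

step 1: dist = v0:inf,v1:inf,v2:inf,v3:0,v4:inf,v5:inf,v6:2,v7:inf
step 2: dist = v0:inf,v1:5,v2:inf,v3:0,v4:inf,v5:inf,v6:2,v7:12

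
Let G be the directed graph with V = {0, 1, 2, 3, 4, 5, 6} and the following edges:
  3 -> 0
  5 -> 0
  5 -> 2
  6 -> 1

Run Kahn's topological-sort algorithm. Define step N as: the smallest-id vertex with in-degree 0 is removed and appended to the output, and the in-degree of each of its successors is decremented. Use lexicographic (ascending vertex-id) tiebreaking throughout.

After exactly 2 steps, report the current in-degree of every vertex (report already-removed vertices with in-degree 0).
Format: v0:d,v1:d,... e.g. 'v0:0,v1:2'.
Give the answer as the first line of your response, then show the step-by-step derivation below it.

v0:1,v1:1,v2:1,v3:0,v4:0,v5:0,v6:0

step 1: output 3; order=[3]; indeg=(1,1,1,0,0,0,0)
step 2: output 4; order=[3,4]; indeg=(1,1,1,0,0,0,0)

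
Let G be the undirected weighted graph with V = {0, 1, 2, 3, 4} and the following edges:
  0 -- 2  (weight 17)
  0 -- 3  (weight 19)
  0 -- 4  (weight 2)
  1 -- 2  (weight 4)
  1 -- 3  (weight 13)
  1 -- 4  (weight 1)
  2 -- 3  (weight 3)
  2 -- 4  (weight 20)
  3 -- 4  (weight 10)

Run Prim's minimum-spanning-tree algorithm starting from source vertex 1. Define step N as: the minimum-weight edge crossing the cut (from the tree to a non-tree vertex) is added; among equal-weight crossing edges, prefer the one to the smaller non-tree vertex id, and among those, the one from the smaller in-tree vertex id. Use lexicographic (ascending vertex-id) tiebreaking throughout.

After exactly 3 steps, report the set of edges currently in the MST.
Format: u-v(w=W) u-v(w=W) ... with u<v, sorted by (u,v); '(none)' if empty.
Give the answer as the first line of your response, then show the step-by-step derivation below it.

0-4(w=2) 1-2(w=4) 1-4(w=1)

step 1: add edge 1-4 (w=1); MST = {1-4(w=1)}
step 2: add edge 0-4 (w=2); MST = {0-4(w=2) 1-4(w=1)}
step 3: add edge 1-2 (w=4); MST = {0-4(w=2) 1-2(w=4) 1-4(w=1)}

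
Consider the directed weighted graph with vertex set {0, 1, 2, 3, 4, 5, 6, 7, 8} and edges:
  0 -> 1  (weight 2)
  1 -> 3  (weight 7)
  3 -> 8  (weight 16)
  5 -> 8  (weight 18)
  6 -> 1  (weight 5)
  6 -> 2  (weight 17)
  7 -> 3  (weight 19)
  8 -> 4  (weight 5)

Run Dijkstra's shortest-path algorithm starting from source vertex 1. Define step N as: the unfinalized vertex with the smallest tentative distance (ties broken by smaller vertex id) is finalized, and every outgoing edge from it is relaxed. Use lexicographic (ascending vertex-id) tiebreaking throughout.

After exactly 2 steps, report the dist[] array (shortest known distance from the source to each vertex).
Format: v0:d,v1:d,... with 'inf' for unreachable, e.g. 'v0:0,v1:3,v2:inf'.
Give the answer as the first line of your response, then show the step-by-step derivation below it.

v0:inf,v1:0,v2:inf,v3:7,v4:inf,v5:inf,v6:inf,v7:inf,v8:23

step 1: dist = v0:inf,v1:0,v2:inf,v3:7,v4:inf,v5:inf,v6:inf,v7:inf,v8:inf
step 2: dist = v0:inf,v1:0,v2:inf,v3:7,v4:inf,v5:inf,v6:inf,v7:inf,v8:23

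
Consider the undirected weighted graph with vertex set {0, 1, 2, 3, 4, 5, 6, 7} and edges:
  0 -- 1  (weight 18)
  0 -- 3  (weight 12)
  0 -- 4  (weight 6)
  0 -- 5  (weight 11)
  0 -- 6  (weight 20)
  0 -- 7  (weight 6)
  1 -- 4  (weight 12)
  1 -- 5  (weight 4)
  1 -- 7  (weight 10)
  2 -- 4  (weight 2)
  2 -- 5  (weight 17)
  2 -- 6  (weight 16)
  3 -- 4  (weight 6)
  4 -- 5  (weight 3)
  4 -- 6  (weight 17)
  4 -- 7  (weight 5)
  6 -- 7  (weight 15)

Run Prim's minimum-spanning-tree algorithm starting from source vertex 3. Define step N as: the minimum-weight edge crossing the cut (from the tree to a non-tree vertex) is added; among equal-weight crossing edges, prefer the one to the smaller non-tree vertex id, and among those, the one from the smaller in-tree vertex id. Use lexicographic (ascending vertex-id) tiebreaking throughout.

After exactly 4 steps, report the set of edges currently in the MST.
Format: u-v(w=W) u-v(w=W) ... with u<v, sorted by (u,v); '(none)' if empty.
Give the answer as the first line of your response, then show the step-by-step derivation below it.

1-5(w=4) 2-4(w=2) 3-4(w=6) 4-5(w=3)

step 1: add edge 3-4 (w=6); MST = {3-4(w=6)}
step 2: add edge 2-4 (w=2); MST = {2-4(w=2) 3-4(w=6)}
step 3: add edge 4-5 (w=3); MST = {2-4(w=2) 3-4(w=6) 4-5(w=3)}
step 4: add edge 1-5 (w=4); MST = {1-5(w=4) 2-4(w=2) 3-4(w=6) 4-5(w=3)}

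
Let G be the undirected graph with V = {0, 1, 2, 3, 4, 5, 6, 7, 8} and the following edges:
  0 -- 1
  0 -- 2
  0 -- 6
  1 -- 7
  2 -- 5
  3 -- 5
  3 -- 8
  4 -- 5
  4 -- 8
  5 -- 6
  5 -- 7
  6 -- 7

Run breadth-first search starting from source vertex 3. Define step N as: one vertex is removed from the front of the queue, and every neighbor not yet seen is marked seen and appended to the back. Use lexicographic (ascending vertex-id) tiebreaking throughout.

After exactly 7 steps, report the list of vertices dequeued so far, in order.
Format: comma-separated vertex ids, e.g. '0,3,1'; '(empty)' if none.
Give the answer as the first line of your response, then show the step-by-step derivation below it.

3,5,8,2,4,6,7

step 1: dequeue 3; queue=[5,8]; order=3
step 2: dequeue 5; queue=[8,2,4,6,7]; order=3,5
step 3: dequeue 8; queue=[2,4,6,7]; order=3,5,8
step 4: dequeue 2; queue=[4,6,7,0]; order=3,5,8,2
step 5: dequeue 4; queue=[6,7,0]; order=3,5,8,2,4
step 6: dequeue 6; queue=[7,0]; order=3,5,8,2,4,6
step 7: dequeue 7; queue=[0,1]; order=3,5,8,2,4,6,7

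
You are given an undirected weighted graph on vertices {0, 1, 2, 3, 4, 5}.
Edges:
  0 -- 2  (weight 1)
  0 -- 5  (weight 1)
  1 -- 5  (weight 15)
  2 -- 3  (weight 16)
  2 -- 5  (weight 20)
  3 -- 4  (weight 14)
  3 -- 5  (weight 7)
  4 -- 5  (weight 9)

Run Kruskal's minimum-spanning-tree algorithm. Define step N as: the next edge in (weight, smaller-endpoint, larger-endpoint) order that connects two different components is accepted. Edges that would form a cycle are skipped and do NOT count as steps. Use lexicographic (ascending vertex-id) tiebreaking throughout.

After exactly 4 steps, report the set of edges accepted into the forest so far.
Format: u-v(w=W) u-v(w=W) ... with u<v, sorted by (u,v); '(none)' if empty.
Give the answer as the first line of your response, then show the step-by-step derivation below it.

0-2(w=1) 0-5(w=1) 3-5(w=7) 4-5(w=9)

step 1: add edge 0-2 (w=1); MST = {0-2(w=1)}
step 2: add edge 0-5 (w=1); MST = {0-2(w=1) 0-5(w=1)}
step 3: add edge 3-5 (w=7); MST = {0-2(w=1) 0-5(w=1) 3-5(w=7)}
step 4: add edge 4-5 (w=9); MST = {0-2(w=1) 0-5(w=1) 3-5(w=7) 4-5(w=9)}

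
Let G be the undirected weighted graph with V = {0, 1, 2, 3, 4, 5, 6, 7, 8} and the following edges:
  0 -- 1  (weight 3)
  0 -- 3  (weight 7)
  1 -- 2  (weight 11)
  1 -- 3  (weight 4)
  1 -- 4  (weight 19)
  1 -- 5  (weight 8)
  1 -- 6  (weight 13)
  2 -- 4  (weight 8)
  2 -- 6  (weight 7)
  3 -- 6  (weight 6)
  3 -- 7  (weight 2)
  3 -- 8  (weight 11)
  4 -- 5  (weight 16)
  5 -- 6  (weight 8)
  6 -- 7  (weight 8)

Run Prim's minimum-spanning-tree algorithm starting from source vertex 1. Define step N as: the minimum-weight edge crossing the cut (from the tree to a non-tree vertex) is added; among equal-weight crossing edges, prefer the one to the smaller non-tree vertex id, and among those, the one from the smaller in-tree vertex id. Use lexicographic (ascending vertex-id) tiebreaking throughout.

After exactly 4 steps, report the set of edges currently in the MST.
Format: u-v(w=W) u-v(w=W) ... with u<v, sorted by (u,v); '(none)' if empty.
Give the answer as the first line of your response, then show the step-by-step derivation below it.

0-1(w=3) 1-3(w=4) 3-6(w=6) 3-7(w=2)

step 1: add edge 0-1 (w=3); MST = {0-1(w=3)}
step 2: add edge 1-3 (w=4); MST = {0-1(w=3) 1-3(w=4)}
step 3: add edge 3-7 (w=2); MST = {0-1(w=3) 1-3(w=4) 3-7(w=2)}
step 4: add edge 3-6 (w=6); MST = {0-1(w=3) 1-3(w=4) 3-6(w=6) 3-7(w=2)}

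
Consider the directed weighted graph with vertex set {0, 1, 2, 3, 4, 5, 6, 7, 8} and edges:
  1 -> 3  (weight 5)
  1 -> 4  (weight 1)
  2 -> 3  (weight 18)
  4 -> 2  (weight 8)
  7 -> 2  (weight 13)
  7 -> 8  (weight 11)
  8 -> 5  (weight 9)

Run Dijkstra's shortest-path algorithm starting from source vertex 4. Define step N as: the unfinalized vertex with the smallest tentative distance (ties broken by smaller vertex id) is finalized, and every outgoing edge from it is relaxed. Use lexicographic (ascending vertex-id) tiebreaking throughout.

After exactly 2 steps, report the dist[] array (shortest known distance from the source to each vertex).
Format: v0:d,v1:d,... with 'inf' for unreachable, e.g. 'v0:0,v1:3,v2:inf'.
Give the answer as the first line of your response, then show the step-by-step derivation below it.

v0:inf,v1:inf,v2:8,v3:26,v4:0,v5:inf,v6:inf,v7:inf,v8:inf

step 1: dist = v0:inf,v1:inf,v2:8,v3:inf,v4:0,v5:inf,v6:inf,v7:inf,v8:inf
step 2: dist = v0:inf,v1:inf,v2:8,v3:26,v4:0,v5:inf,v6:inf,v7:inf,v8:inf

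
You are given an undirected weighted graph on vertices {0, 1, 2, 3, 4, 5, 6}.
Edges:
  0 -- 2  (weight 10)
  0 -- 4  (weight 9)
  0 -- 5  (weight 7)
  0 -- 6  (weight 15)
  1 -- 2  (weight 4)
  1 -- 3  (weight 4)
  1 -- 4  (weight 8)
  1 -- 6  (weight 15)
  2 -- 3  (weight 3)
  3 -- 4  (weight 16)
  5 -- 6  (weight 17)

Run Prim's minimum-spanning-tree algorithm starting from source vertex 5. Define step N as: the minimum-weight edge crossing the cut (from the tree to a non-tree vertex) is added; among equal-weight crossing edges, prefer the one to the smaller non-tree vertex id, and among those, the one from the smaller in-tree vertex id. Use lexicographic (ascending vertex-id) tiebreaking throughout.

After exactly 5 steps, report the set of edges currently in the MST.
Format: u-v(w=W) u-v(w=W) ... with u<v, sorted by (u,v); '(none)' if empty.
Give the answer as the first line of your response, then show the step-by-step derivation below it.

0-4(w=9) 0-5(w=7) 1-2(w=4) 1-4(w=8) 2-3(w=3)

step 1: add edge 0-5 (w=7); MST = {0-5(w=7)}
step 2: add edge 0-4 (w=9); MST = {0-4(w=9) 0-5(w=7)}
step 3: add edge 1-4 (w=8); MST = {0-4(w=9) 0-5(w=7) 1-4(w=8)}
step 4: add edge 1-2 (w=4); MST = {0-4(w=9) 0-5(w=7) 1-2(w=4) 1-4(w=8)}
step 5: add edge 2-3 (w=3); MST = {0-4(w=9) 0-5(w=7) 1-2(w=4) 1-4(w=8) 2-3(w=3)}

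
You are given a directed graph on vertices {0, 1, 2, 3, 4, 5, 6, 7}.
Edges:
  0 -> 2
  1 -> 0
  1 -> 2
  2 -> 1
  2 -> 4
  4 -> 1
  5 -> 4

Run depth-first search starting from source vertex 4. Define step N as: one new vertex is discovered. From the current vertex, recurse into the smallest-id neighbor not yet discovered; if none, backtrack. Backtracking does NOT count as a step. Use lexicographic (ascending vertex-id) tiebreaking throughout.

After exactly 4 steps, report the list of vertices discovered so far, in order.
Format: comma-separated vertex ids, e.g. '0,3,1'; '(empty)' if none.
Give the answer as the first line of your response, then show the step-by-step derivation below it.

4,1,0,2

step 1: discover 4; path=4; order=4
step 2: discover 1; path=4>1; order=4,1
step 3: discover 0; path=4>1>0; order=4,1,0
step 4: discover 2; path=4>1>0>2; order=4,1,0,2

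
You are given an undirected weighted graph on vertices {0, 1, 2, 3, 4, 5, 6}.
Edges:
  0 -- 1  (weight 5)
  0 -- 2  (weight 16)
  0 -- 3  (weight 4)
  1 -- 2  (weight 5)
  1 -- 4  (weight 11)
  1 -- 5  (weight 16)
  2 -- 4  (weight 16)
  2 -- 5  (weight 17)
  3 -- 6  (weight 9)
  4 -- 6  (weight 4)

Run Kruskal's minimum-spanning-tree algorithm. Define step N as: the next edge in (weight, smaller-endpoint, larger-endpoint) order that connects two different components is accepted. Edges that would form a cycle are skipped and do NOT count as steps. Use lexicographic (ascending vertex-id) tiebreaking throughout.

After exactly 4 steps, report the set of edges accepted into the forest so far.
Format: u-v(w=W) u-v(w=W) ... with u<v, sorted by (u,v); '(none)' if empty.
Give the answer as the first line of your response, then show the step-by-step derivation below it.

0-1(w=5) 0-3(w=4) 1-2(w=5) 4-6(w=4)

step 1: add edge 0-3 (w=4); MST = {0-3(w=4)}
step 2: add edge 4-6 (w=4); MST = {0-3(w=4) 4-6(w=4)}
step 3: add edge 0-1 (w=5); MST = {0-1(w=5) 0-3(w=4) 4-6(w=4)}
step 4: add edge 1-2 (w=5); MST = {0-1(w=5) 0-3(w=4) 1-2(w=5) 4-6(w=4)}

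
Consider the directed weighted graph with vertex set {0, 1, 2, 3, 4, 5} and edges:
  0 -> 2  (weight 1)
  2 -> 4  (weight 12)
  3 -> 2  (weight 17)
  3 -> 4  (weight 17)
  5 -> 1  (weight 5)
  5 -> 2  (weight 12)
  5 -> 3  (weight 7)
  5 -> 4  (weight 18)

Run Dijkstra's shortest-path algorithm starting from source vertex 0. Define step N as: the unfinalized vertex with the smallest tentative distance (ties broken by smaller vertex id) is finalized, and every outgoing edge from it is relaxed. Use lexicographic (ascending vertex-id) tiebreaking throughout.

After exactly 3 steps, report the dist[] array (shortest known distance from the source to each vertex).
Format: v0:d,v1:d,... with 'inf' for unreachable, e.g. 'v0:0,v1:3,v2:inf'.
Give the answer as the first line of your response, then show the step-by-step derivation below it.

v0:0,v1:inf,v2:1,v3:inf,v4:13,v5:inf

step 1: dist = v0:0,v1:inf,v2:1,v3:inf,v4:inf,v5:inf
step 2: dist = v0:0,v1:inf,v2:1,v3:inf,v4:13,v5:inf
step 3: dist = v0:0,v1:inf,v2:1,v3:inf,v4:13,v5:inf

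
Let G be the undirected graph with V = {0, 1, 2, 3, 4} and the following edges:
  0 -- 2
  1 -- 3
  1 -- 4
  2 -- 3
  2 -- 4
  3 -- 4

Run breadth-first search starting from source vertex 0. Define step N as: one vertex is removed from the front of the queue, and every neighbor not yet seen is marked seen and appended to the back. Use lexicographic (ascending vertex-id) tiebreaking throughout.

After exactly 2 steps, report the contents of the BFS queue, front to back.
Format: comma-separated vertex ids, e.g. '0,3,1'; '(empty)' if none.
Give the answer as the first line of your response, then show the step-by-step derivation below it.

3,4

step 1: dequeue 0; queue=[2]; order=0
step 2: dequeue 2; queue=[3,4]; order=0,2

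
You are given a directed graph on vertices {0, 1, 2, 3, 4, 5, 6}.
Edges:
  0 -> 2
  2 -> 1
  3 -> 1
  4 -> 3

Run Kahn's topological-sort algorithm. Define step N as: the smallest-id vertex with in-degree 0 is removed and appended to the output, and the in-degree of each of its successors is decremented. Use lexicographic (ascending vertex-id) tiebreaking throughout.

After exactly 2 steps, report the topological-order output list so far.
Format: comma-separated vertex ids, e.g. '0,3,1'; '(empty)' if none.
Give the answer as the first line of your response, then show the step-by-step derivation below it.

0,2

step 1: output 0; order=[0]; indeg=(0,2,0,1,0,0,0)
step 2: output 2; order=[0,2]; indeg=(0,1,0,1,0,0,0)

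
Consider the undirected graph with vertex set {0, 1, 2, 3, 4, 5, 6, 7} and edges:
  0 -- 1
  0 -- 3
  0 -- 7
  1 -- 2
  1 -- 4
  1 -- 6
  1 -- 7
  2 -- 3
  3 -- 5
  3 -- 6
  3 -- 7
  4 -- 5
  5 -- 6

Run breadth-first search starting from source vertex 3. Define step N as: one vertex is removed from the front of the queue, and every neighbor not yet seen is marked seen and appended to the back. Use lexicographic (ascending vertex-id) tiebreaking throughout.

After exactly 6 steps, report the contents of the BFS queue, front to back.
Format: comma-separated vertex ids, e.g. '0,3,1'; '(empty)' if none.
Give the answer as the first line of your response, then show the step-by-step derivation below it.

1,4

step 1: dequeue 3; queue=[0,2,5,6,7]; order=3
step 2: dequeue 0; queue=[2,5,6,7,1]; order=3,0
step 3: dequeue 2; queue=[5,6,7,1]; order=3,0,2
step 4: dequeue 5; queue=[6,7,1,4]; order=3,0,2,5
step 5: dequeue 6; queue=[7,1,4]; order=3,0,2,5,6
step 6: dequeue 7; queue=[1,4]; order=3,0,2,5,6,7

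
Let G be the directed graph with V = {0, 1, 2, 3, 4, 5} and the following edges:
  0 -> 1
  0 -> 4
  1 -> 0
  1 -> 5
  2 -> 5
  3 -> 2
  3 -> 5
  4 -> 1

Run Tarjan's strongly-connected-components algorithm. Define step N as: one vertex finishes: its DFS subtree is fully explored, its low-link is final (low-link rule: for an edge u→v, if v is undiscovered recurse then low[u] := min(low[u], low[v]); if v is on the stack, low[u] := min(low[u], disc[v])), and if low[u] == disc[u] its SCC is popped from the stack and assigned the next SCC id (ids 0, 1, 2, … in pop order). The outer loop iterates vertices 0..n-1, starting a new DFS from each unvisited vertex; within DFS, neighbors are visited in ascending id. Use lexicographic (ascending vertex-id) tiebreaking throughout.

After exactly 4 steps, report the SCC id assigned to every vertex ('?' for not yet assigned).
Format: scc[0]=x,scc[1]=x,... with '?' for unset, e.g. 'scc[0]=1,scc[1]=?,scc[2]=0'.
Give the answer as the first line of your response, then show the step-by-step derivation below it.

scc[0]=1,scc[1]=1,scc[2]=?,scc[3]=?,scc[4]=1,scc[5]=0

step 1: low=(low[0]=0,low[1]=0,low[2]=?,low[3]=?,low[4]=?,low[5]=2); scc=(scc[0]=?,scc[1]=?,scc[2]=?,scc[3]=?,scc[4]=?,scc[5]=0)
step 2: low=(low[0]=0,low[1]=0,low[2]=?,low[3]=?,low[4]=?,low[5]=2); scc=(scc[0]=?,scc[1]=?,scc[2]=?,scc[3]=?,scc[4]=?,scc[5]=0)
step 3: low=(low[0]=0,low[1]=0,low[2]=?,low[3]=?,low[4]=1,low[5]=2); scc=(scc[0]=?,scc[1]=?,scc[2]=?,scc[3]=?,scc[4]=?,scc[5]=0)
step 4: low=(low[0]=0,low[1]=0,low[2]=?,low[3]=?,low[4]=1,low[5]=2); scc=(scc[0]=1,scc[1]=1,scc[2]=?,scc[3]=?,scc[4]=1,scc[5]=0)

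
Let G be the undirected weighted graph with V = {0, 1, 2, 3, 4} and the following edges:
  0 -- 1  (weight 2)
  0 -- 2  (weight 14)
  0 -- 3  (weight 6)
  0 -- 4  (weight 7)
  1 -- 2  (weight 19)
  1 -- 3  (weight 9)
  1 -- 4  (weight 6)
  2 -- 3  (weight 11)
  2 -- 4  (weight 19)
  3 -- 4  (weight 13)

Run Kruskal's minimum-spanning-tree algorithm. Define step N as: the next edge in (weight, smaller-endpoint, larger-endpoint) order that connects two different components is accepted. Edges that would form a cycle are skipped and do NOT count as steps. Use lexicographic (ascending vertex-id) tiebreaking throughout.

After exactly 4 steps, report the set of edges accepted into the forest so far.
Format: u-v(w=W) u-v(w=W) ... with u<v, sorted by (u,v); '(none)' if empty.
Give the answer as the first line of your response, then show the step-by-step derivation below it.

0-1(w=2) 0-3(w=6) 1-4(w=6) 2-3(w=11)

step 1: add edge 0-1 (w=2); MST = {0-1(w=2)}
step 2: add edge 0-3 (w=6); MST = {0-1(w=2) 0-3(w=6)}
step 3: add edge 1-4 (w=6); MST = {0-1(w=2) 0-3(w=6) 1-4(w=6)}
step 4: add edge 2-3 (w=11); MST = {0-1(w=2) 0-3(w=6) 1-4(w=6) 2-3(w=11)}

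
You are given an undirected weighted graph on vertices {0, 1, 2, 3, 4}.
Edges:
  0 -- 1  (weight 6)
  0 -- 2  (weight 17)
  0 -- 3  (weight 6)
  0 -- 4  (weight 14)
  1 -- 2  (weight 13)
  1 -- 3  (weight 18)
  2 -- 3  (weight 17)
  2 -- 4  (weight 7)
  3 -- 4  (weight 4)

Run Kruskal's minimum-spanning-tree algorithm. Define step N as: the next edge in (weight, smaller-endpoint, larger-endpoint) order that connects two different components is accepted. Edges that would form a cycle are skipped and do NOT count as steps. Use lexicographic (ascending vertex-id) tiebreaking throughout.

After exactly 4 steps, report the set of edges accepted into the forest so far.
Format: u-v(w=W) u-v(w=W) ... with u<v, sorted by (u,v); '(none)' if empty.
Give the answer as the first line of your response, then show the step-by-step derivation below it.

0-1(w=6) 0-3(w=6) 2-4(w=7) 3-4(w=4)

step 1: add edge 3-4 (w=4); MST = {3-4(w=4)}
step 2: add edge 0-1 (w=6); MST = {0-1(w=6) 3-4(w=4)}
step 3: add edge 0-3 (w=6); MST = {0-1(w=6) 0-3(w=6) 3-4(w=4)}
step 4: add edge 2-4 (w=7); MST = {0-1(w=6) 0-3(w=6) 2-4(w=7) 3-4(w=4)}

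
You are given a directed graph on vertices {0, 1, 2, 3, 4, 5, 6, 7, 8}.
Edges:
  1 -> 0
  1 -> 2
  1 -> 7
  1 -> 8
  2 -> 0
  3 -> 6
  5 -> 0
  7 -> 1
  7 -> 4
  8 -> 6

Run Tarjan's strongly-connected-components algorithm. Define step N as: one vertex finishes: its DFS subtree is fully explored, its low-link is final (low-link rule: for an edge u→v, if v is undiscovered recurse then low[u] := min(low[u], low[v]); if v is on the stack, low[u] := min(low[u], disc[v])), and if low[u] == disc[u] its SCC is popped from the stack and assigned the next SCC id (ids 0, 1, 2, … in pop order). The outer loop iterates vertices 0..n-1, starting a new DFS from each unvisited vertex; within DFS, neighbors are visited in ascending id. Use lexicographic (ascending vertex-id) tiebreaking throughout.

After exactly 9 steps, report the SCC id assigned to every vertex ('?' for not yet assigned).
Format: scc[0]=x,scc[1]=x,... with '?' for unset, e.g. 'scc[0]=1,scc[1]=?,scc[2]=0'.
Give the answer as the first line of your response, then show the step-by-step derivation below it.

scc[0]=0,scc[1]=5,scc[2]=1,scc[3]=6,scc[4]=2,scc[5]=7,scc[6]=3,scc[7]=5,scc[8]=4

step 1: low=(low[0]=0,low[1]=?,low[2]=?,low[3]=?,low[4]=?,low[5]=?,low[6]=?,low[7]=?,low[8]=?); scc=(scc[0]=0,scc[1]=?,scc[2]=?,scc[3]=?,scc[4]=?,scc[5]=?,scc[6]=?,scc[7]=?,scc[8]=?)
step 2: low=(low[0]=0,low[1]=1,low[2]=2,low[3]=?,low[4]=?,low[5]=?,low[6]=?,low[7]=?,low[8]=?); scc=(scc[0]=0,scc[1]=?,scc[2]=1,scc[3]=?,scc[4]=?,scc[5]=?,scc[6]=?,scc[7]=?,scc[8]=?)
step 3: low=(low[0]=0,low[1]=1,low[2]=2,low[3]=?,low[4]=4,low[5]=?,low[6]=?,low[7]=1,low[8]=?); scc=(scc[0]=0,scc[1]=?,scc[2]=1,scc[3]=?,scc[4]=2,scc[5]=?,scc[6]=?,scc[7]=?,scc[8]=?)
step 4: low=(low[0]=0,low[1]=1,low[2]=2,low[3]=?,low[4]=4,low[5]=?,low[6]=?,low[7]=1,low[8]=?); scc=(scc[0]=0,scc[1]=?,scc[2]=1,scc[3]=?,scc[4]=2,scc[5]=?,scc[6]=?,scc[7]=?,scc[8]=?)
step 5: low=(low[0]=0,low[1]=1,low[2]=2,low[3]=?,low[4]=4,low[5]=?,low[6]=6,low[7]=1,low[8]=5); scc=(scc[0]=0,scc[1]=?,scc[2]=1,scc[3]=?,scc[4]=2,scc[5]=?,scc[6]=3,scc[7]=?,scc[8]=?)
step 6: low=(low[0]=0,low[1]=1,low[2]=2,low[3]=?,low[4]=4,low[5]=?,low[6]=6,low[7]=1,low[8]=5); scc=(scc[0]=0,scc[1]=?,scc[2]=1,scc[3]=?,scc[4]=2,scc[5]=?,scc[6]=3,scc[7]=?,scc[8]=4)
step 7: low=(low[0]=0,low[1]=1,low[2]=2,low[3]=?,low[4]=4,low[5]=?,low[6]=6,low[7]=1,low[8]=5); scc=(scc[0]=0,scc[1]=5,scc[2]=1,scc[3]=?,scc[4]=2,scc[5]=?,scc[6]=3,scc[7]=5,scc[8]=4)
step 8: low=(low[0]=0,low[1]=1,low[2]=2,low[3]=7,low[4]=4,low[5]=?,low[6]=6,low[7]=1,low[8]=5); scc=(scc[0]=0,scc[1]=5,scc[2]=1,scc[3]=6,scc[4]=2,scc[5]=?,scc[6]=3,scc[7]=5,scc[8]=4)
step 9: low=(low[0]=0,low[1]=1,low[2]=2,low[3]=7,low[4]=4,low[5]=8,low[6]=6,low[7]=1,low[8]=5); scc=(scc[0]=0,scc[1]=5,scc[2]=1,scc[3]=6,scc[4]=2,scc[5]=7,scc[6]=3,scc[7]=5,scc[8]=4)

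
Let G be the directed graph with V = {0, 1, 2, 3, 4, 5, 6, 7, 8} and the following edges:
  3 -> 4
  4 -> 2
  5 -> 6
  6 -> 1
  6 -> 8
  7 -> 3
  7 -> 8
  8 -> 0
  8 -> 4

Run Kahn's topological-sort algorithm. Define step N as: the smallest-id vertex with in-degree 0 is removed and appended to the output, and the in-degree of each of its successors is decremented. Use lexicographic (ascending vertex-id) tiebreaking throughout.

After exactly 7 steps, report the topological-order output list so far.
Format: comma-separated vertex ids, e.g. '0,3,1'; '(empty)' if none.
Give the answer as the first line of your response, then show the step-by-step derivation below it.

5,6,1,7,3,8,0

step 1: output 5; order=[5]; indeg=(1,1,1,1,2,0,0,0,2)
step 2: output 6; order=[5,6]; indeg=(1,0,1,1,2,0,0,0,1)
step 3: output 1; order=[5,6,1]; indeg=(1,0,1,1,2,0,0,0,1)
step 4: output 7; order=[5,6,1,7]; indeg=(1,0,1,0,2,0,0,0,0)
step 5: output 3; order=[5,6,1,7,3]; indeg=(1,0,1,0,1,0,0,0,0)
step 6: output 8; order=[5,6,1,7,3,8]; indeg=(0,0,1,0,0,0,0,0,0)
step 7: output 0; order=[5,6,1,7,3,8,0]; indeg=(0,0,1,0,0,0,0,0,0)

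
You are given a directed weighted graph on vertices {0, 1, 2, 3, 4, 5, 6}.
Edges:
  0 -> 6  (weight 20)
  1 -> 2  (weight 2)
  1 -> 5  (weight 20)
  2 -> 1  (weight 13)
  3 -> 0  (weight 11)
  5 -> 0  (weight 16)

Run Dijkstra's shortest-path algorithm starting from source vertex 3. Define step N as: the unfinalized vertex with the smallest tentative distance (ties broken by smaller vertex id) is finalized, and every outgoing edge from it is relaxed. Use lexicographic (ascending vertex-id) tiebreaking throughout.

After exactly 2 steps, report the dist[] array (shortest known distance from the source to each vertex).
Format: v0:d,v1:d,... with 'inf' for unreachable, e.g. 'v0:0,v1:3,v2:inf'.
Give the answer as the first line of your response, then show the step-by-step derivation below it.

v0:11,v1:inf,v2:inf,v3:0,v4:inf,v5:inf,v6:31

step 1: dist = v0:11,v1:inf,v2:inf,v3:0,v4:inf,v5:inf,v6:inf
step 2: dist = v0:11,v1:inf,v2:inf,v3:0,v4:inf,v5:inf,v6:31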